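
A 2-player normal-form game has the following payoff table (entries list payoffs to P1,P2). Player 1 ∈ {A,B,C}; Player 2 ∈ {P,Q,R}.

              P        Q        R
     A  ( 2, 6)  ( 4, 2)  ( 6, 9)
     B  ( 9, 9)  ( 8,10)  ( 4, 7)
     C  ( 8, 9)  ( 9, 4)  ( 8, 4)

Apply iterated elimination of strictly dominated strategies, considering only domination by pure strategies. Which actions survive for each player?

Remaining: P1:{B,C} P2:{P,Q}

P1 drop A (C beats it: P:8>2 Q:9>4 R:8>6)
P2 drop R (P beats it: B:9>7 C:9>4)
P1→{B,C} P2→{P,Q}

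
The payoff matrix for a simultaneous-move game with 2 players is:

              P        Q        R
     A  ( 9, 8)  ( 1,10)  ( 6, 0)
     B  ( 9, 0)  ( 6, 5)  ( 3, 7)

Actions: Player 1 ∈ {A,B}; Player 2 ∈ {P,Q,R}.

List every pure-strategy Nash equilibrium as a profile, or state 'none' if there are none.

Equilibria: none

(A,P): not NE [P2→Q gives 10>8]
(A,Q): not NE [P1→B gives 6>1]
(A,R): not NE [P2→Q gives 10>0]
(B,P): not NE [P2→R gives 7>0]
(B,Q): not NE [P2→R gives 7>5]
(B,R): not NE [P1→A gives 6>3]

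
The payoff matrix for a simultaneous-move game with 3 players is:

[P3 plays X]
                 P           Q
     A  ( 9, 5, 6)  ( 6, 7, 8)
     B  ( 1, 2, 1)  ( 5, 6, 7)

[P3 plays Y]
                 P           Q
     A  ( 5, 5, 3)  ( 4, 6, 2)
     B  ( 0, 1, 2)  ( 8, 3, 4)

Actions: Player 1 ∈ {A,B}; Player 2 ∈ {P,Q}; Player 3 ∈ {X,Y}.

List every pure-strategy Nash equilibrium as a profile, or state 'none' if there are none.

(A,P,X): not NE [P2→Q gives 7>5]
(A,P,Y): not NE [P2→Q gives 6>5; P3→X gives 6>3]
(A,Q,X): NE
(A,Q,Y): not NE [P1→B gives 8>4; P3→X gives 8>2]
(B,P,X): not NE [P1→A gives 9>1; P2→Q gives 6>2; P3→Y gives 2>1]
(B,P,Y): not NE [P1→A gives 5>0; P2→Q gives 3>1]
(B,Q,X): not NE [P1→A gives 6>5]
(B,Q,Y): not NE [P3→X gives 7>4]

NE set: (A,Q,X)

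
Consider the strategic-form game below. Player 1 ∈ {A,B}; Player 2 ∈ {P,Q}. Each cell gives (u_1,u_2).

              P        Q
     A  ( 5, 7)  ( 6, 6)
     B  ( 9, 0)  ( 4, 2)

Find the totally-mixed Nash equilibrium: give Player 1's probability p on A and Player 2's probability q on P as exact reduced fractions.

(p,q) = (2/3, 1/3)

P1 indiff ⇒ q·5+(1-q)·6 = q·9+(1-q)·4 ⇒ q(-4) = (1-q)(-2) ⇒ q = 1/3
P2 indiff ⇒ p·7+(1-p)·0 = p·6+(1-p)·2 ⇒ p(1) = (1-p)(2) ⇒ p = 2/3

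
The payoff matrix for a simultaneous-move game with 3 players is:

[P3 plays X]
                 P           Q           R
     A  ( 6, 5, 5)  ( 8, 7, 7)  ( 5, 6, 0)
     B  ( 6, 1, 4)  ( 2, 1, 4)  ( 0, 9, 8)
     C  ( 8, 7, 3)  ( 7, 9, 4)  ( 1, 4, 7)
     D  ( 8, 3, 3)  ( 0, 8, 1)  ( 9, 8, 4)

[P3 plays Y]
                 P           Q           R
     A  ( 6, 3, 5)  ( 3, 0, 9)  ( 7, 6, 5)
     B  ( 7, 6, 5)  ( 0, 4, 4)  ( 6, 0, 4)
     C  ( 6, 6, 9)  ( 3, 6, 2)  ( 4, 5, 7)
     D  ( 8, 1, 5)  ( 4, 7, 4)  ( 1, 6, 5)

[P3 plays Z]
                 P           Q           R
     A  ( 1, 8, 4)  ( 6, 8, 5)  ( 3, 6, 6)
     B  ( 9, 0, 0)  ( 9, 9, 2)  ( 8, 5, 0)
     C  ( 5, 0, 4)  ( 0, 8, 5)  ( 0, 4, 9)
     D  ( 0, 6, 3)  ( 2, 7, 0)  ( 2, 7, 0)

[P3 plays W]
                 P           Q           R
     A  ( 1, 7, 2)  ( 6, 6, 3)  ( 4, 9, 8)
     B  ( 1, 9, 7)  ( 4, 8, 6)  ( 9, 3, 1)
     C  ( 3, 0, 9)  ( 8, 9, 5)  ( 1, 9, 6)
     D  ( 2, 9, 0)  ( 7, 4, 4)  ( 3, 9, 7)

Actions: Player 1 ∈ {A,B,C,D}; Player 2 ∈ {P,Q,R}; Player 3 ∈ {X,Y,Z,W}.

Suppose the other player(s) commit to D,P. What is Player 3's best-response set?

BR_3 = {Y}

u_3(X vs D,P) = 3
u_3(Y vs D,P) = 5
u_3(Z vs D,P) = 3
u_3(W vs D,P) = 0
max payoff 5 at {Y}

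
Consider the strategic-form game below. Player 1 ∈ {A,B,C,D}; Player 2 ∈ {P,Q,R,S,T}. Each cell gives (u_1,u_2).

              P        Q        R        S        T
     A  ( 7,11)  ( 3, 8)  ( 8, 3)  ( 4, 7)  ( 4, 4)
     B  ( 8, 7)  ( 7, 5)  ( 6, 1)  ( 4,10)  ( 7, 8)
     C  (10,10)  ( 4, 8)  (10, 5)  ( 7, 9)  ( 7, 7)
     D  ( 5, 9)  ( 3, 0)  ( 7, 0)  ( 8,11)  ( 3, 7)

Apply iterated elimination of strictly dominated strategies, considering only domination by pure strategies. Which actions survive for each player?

P1 drop A (C beats it: P:10>7 Q:4>3 R:10>8 S:7>4 T:7>4)
P2 drop Q (P beats it: B:7>5 C:10>8 D:9>0)
P2 drop R (P beats it: B:7>1 C:10>5 D:9>0)
P2 drop T (S beats it: B:10>8 C:9>7 D:11>7)
P1 drop B (C beats it: P:10>8 S:7>4)
P1→{C,D} P2→{P,S}

IESDS → P1:{C,D} P2:{P,S}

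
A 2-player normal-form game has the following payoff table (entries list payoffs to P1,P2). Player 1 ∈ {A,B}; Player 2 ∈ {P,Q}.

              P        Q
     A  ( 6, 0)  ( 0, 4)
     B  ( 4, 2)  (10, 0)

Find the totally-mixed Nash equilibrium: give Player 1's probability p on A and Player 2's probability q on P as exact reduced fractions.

(p,q) = (1/3, 5/6)

P1 indiff ⇒ q·6+(1-q)·0 = q·4+(1-q)·10 ⇒ q(2) = (1-q)(10) ⇒ q = 5/6
P2 indiff ⇒ p·0+(1-p)·2 = p·4+(1-p)·0 ⇒ p(-4) = (1-p)(-2) ⇒ p = 1/3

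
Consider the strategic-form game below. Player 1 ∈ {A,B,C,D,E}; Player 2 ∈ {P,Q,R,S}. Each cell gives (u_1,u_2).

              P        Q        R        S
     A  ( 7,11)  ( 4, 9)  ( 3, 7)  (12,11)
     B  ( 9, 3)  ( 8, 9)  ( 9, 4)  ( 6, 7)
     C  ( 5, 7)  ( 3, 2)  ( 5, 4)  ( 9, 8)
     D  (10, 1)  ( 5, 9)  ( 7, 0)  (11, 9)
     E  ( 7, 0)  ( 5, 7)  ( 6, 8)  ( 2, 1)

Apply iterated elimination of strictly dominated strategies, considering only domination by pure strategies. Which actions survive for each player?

P1 drop C (D beats it: P:10>5 Q:5>3 R:7>5 S:11>9)
P1 drop E (B beats it: P:9>7 Q:8>5 R:9>6 S:6>2)
P2 drop R (Q beats it: A:9>7 B:9>4 D:9>0)
P1→{A,B,D} P2→{P,Q,S}

Survivors P1:{A,B,D} P2:{P,Q,S}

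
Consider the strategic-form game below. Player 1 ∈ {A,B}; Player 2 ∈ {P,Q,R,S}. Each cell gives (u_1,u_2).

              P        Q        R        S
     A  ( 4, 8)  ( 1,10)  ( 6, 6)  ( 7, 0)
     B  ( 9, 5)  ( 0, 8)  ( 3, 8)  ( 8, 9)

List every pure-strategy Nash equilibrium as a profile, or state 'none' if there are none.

(A,P): not NE [P1→B gives 9>4; P2→Q gives 10>8]
(A,Q): NE
(A,R): not NE [P2→Q gives 10>6]
(A,S): not NE [P1→B gives 8>7; P2→Q gives 10>0]
(B,P): not NE [P2→S gives 9>5]
(B,Q): not NE [P1→A gives 1>0; P2→S gives 9>8]
(B,R): not NE [P1→A gives 6>3; P2→S gives 9>8]
(B,S): NE

Nash profiles: (A,Q), (B,S)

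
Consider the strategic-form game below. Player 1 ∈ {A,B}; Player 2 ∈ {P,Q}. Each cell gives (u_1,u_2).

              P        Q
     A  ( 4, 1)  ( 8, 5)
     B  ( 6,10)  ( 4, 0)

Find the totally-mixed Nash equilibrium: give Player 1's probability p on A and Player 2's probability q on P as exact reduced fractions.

P1 indiff ⇒ q·4+(1-q)·8 = q·6+(1-q)·4 ⇒ q(-2) = (1-q)(-4) ⇒ q = 2/3
P2 indiff ⇒ p·1+(1-p)·10 = p·5+(1-p)·0 ⇒ p(-4) = (1-p)(-10) ⇒ p = 5/7

P1 mixes 5/7 on A; P2 mixes 2/3 on P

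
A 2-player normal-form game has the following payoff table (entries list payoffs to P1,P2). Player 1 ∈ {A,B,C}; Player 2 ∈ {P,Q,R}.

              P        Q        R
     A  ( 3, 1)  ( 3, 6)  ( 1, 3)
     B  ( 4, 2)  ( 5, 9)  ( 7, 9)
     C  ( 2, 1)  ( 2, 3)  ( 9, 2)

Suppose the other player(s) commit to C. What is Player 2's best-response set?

u_2(P vs C) = 1
u_2(Q vs C) = 3
u_2(R vs C) = 2
max payoff 3 at {Q}

P2 best: {Q}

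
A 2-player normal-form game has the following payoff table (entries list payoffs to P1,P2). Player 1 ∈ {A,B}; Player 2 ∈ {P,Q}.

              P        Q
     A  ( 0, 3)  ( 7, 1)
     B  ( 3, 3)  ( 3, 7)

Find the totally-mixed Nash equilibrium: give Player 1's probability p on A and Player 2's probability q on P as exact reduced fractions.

P1 indiff ⇒ q·0+(1-q)·7 = q·3+(1-q)·3 ⇒ q(-3) = (1-q)(-4) ⇒ q = 4/7
P2 indiff ⇒ p·3+(1-p)·3 = p·1+(1-p)·7 ⇒ p(2) = (1-p)(4) ⇒ p = 2/3

P1 mixes 2/3 on A; P2 mixes 4/7 on P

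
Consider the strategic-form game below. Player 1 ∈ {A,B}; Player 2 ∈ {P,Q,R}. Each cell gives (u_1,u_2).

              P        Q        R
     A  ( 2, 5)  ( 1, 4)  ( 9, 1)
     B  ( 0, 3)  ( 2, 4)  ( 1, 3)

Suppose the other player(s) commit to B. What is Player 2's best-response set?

u_2(P vs B) = 3
u_2(Q vs B) = 4
u_2(R vs B) = 3
max payoff 4 at {Q}

BR_2 = {Q}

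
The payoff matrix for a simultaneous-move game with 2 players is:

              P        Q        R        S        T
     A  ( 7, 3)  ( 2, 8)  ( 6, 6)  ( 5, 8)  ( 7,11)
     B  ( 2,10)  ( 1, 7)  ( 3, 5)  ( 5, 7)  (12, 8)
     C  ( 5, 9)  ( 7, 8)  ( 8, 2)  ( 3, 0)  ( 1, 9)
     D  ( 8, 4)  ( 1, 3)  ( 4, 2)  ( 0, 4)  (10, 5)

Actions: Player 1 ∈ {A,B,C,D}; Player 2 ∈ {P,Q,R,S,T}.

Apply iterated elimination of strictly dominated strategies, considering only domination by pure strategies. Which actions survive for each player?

P2 drop Q (T beats it: A:11>8 B:8>7 C:9>8 D:5>3)
P2 drop R (T beats it: A:11>6 B:8>5 C:9>2 D:5>2)
P1 drop C (A beats it: P:7>5 S:5>3 T:7>1)
P2 drop S (T beats it: A:11>8 B:8>7 D:5>4)
P1 drop A (D beats it: P:8>7 T:10>7)
P1→{B,D} P2→{P,T}

IESDS → P1:{B,D} P2:{P,T}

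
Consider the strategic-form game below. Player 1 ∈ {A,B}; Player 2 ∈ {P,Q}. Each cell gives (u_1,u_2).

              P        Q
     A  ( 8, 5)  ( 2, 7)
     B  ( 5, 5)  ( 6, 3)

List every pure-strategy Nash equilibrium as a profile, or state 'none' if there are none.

No pure NE.

(A,P): not NE [P2→Q gives 7>5]
(A,Q): not NE [P1→B gives 6>2]
(B,P): not NE [P1→A gives 8>5]
(B,Q): not NE [P2→P gives 5>3]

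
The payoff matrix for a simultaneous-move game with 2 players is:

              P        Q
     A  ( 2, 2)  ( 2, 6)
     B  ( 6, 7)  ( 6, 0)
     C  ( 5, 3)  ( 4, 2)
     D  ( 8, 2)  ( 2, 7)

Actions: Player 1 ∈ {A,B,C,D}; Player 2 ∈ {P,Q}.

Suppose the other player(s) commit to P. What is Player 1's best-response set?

u_1(A vs P) = 2
u_1(B vs P) = 6
u_1(C vs P) = 5
u_1(D vs P) = 8
max payoff 8 at {D}

argmax u_1 = {D}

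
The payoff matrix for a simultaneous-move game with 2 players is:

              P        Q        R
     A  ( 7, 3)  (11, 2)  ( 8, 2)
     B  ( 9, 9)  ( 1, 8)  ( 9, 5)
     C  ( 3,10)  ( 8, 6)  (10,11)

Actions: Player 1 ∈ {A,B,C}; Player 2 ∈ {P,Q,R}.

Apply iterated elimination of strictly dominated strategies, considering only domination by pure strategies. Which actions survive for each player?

IESDS → P1:{B,C} P2:{P,R}

P2 drop Q (P beats it: A:3>2 B:9>8 C:10>6)
P1 drop A (B beats it: P:9>7 R:9>8)
P1→{B,C} P2→{P,R}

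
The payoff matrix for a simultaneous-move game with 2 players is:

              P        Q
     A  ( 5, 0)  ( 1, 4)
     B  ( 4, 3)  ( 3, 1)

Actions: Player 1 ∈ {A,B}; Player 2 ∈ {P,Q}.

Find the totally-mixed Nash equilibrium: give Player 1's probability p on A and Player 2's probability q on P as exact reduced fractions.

P1 indiff ⇒ q·5+(1-q)·1 = q·4+(1-q)·3 ⇒ q(1) = (1-q)(2) ⇒ q = 2/3
P2 indiff ⇒ p·0+(1-p)·3 = p·4+(1-p)·1 ⇒ p(-4) = (1-p)(-2) ⇒ p = 1/3

p=1/3, q=2/3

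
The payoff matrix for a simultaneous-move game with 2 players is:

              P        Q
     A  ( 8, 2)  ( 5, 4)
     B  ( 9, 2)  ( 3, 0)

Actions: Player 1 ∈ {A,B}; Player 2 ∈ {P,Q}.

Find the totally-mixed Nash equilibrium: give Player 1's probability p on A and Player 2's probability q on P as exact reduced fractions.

p=1/2, q=2/3

P1 indiff ⇒ q·8+(1-q)·5 = q·9+(1-q)·3 ⇒ q(-1) = (1-q)(-2) ⇒ q = 2/3
P2 indiff ⇒ p·2+(1-p)·2 = p·4+(1-p)·0 ⇒ p(-2) = (1-p)(-2) ⇒ p = 1/2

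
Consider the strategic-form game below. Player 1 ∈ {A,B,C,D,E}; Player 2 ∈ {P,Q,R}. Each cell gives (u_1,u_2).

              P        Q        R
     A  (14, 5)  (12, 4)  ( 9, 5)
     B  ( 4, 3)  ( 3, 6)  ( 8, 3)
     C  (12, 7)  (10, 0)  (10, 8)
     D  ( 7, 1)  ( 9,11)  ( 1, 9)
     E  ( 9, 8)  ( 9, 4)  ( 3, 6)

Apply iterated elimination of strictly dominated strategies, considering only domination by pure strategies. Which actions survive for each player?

Survivors P1:{A,C} P2:{P,R}

P1 drop B (A beats it: P:14>4 Q:12>3 R:9>8)
P1 drop D (A beats it: P:14>7 Q:12>9 R:9>1)
P1 drop E (A beats it: P:14>9 Q:12>9 R:9>3)
P2 drop Q (P beats it: A:5>4 C:7>0)
P1→{A,C} P2→{P,R}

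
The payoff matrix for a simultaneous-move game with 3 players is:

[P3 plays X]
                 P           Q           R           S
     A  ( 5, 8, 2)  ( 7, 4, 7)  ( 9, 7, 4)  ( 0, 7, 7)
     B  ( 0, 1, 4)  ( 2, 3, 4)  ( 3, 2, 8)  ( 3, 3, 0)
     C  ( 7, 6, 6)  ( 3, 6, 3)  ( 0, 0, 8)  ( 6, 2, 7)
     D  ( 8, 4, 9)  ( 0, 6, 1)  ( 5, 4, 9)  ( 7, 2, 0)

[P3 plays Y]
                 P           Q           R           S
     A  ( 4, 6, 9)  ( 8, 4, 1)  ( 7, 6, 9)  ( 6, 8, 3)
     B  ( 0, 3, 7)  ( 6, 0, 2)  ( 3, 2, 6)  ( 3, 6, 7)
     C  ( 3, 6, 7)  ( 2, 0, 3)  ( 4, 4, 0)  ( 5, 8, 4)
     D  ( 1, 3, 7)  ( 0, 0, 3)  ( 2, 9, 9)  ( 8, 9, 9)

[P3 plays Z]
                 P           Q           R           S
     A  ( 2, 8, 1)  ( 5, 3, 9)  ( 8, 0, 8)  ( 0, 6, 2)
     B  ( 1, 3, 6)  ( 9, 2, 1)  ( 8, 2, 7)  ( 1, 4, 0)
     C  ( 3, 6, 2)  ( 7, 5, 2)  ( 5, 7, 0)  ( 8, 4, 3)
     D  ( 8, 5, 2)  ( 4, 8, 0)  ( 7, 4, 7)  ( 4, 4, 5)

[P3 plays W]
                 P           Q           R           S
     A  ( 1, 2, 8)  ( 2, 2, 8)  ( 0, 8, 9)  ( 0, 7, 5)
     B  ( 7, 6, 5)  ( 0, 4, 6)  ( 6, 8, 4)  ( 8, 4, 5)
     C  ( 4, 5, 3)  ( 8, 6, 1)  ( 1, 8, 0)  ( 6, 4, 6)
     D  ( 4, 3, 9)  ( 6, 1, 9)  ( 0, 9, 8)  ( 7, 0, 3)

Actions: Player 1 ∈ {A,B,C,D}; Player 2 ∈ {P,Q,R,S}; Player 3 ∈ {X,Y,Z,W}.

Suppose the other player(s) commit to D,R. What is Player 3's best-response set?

u_3(X vs D,R) = 9
u_3(Y vs D,R) = 9
u_3(Z vs D,R) = 7
u_3(W vs D,R) = 8
max payoff 9 at {X,Y}

argmax u_3 = {X,Y}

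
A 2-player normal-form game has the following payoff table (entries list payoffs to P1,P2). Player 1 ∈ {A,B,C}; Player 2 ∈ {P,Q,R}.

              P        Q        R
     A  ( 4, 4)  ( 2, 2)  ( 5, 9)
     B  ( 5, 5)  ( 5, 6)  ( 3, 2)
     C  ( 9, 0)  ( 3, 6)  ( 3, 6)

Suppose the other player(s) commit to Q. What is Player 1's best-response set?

u_1(A vs Q) = 2
u_1(B vs Q) = 5
u_1(C vs Q) = 3
max payoff 5 at {B}

argmax u_1 = {B}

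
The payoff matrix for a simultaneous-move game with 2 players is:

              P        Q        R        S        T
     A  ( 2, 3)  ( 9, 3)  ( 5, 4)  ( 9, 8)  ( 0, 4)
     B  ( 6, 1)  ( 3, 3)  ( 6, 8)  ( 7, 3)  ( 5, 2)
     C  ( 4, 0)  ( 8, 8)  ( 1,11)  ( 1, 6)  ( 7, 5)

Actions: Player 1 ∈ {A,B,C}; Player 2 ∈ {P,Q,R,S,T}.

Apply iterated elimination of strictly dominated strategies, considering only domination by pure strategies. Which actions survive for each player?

Survivors P1:{A,B} P2:{R,S}

P2 drop P (R beats it: A:4>3 B:8>1 C:11>0)
P2 drop Q (R beats it: A:4>3 B:8>3 C:11>8)
P2 drop T (S beats it: A:8>4 B:3>2 C:6>5)
P1 drop C (A beats it: R:5>1 S:9>1)
P1→{A,B} P2→{R,S}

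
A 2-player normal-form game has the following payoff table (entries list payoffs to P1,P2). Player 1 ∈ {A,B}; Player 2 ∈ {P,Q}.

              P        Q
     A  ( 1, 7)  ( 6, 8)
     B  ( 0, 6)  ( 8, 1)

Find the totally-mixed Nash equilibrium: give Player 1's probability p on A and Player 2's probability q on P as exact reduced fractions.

P1 mixes 5/6 on A; P2 mixes 2/3 on P

P1 indiff ⇒ q·1+(1-q)·6 = q·0+(1-q)·8 ⇒ q(1) = (1-q)(2) ⇒ q = 2/3
P2 indiff ⇒ p·7+(1-p)·6 = p·8+(1-p)·1 ⇒ p(-1) = (1-p)(-5) ⇒ p = 5/6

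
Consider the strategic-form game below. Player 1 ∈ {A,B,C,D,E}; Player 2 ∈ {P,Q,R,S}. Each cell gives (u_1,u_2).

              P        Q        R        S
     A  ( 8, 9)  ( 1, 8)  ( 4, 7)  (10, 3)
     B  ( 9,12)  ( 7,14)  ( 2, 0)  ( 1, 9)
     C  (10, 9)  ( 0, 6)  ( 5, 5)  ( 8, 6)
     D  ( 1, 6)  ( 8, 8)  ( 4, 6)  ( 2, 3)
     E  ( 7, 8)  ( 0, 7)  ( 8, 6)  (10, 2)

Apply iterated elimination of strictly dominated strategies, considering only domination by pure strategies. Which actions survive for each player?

P2 drop R (Q beats it: A:8>7 B:14>0 C:6>5 D:8>6 E:7>6)
P2 drop S (P beats it: A:9>3 B:12>9 C:9>6 D:6>3 E:8>2)
P1 drop A (B beats it: P:9>8 Q:7>1)
P1 drop E (B beats it: P:9>7 Q:7>0)
P1→{B,C,D} P2→{P,Q}

Remaining: P1:{B,C,D} P2:{P,Q}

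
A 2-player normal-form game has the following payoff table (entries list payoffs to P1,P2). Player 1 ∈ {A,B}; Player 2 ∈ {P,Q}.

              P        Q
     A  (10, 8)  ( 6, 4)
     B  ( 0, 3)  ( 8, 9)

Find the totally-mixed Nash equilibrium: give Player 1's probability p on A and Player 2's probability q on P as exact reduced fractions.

P1 indiff ⇒ q·10+(1-q)·6 = q·0+(1-q)·8 ⇒ q(10) = (1-q)(2) ⇒ q = 1/6
P2 indiff ⇒ p·8+(1-p)·3 = p·4+(1-p)·9 ⇒ p(4) = (1-p)(6) ⇒ p = 3/5

(p,q) = (3/5, 1/6)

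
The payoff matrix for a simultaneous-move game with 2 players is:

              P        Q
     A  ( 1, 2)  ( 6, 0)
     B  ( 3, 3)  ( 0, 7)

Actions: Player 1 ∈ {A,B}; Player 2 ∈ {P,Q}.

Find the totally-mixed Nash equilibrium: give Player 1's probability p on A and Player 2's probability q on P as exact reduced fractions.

(p,q) = (2/3, 3/4)

P1 indiff ⇒ q·1+(1-q)·6 = q·3+(1-q)·0 ⇒ q(-2) = (1-q)(-6) ⇒ q = 3/4
P2 indiff ⇒ p·2+(1-p)·3 = p·0+(1-p)·7 ⇒ p(2) = (1-p)(4) ⇒ p = 2/3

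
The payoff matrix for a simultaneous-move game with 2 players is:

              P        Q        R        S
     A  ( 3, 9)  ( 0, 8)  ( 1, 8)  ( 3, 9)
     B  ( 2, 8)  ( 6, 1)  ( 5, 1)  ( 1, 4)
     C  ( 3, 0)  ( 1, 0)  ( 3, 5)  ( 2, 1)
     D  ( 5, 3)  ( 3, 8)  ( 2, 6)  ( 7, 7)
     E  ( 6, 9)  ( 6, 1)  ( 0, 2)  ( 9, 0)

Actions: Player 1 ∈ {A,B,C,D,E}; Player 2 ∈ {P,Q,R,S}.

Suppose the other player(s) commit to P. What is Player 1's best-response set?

u_1(A vs P) = 3
u_1(B vs P) = 2
u_1(C vs P) = 3
u_1(D vs P) = 5
u_1(E vs P) = 6
max payoff 6 at {E}

BR_1 = {E}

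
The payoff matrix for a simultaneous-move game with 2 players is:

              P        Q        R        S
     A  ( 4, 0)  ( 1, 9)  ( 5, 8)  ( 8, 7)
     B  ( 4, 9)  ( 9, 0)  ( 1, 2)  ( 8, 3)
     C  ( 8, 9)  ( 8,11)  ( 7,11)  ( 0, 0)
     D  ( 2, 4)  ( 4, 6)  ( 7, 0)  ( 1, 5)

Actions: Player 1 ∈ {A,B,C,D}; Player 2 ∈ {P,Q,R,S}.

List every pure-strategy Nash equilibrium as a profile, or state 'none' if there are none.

(A,P): not NE [P1→C gives 8>4; P2→Q gives 9>0]
(A,Q): not NE [P1→B gives 9>1]
(A,R): not NE [P1→D gives 7>5; P2→Q gives 9>8]
(A,S): not NE [P2→Q gives 9>7]
(B,P): not NE [P1→C gives 8>4]
(B,Q): not NE [P2→P gives 9>0]
(B,R): not NE [P1→D gives 7>1; P2→P gives 9>2]
(B,S): not NE [P2→P gives 9>3]
(C,P): not NE [P2→R gives 11>9]
(C,Q): not NE [P1→B gives 9>8]
(C,R): NE
(C,S): not NE [P1→B gives 8>0; P2→R gives 11>0]
(D,P): not NE [P1→C gives 8>2; P2→Q gives 6>4]
(D,Q): not NE [P1→B gives 9>4]
(D,R): not NE [P2→Q gives 6>0]
(D,S): not NE [P1→B gives 8>1; P2→Q gives 6>5]

Nash profiles: (C,R)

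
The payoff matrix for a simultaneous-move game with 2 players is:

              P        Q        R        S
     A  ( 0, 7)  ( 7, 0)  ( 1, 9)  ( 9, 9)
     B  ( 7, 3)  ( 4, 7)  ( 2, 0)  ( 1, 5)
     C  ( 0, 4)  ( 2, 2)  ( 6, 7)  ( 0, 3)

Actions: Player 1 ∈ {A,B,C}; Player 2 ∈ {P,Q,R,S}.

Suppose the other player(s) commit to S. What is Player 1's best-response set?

BR_1 = {A}

u_1(A vs S) = 9
u_1(B vs S) = 1
u_1(C vs S) = 0
max payoff 9 at {A}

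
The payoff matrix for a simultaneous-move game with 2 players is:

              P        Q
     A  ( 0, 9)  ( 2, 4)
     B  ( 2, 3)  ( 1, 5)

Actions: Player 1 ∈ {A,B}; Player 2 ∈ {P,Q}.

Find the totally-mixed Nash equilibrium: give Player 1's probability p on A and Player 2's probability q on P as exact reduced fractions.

P1 indiff ⇒ q·0+(1-q)·2 = q·2+(1-q)·1 ⇒ q(-2) = (1-q)(-1) ⇒ q = 1/3
P2 indiff ⇒ p·9+(1-p)·3 = p·4+(1-p)·5 ⇒ p(5) = (1-p)(2) ⇒ p = 2/7

p=2/7, q=1/3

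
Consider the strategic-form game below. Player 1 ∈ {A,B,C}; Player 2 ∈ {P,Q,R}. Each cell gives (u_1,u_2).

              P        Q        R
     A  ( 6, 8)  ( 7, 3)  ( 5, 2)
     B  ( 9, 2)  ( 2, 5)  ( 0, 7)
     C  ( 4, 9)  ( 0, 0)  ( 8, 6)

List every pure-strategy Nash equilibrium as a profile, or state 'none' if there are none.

(A,P): not NE [P1→B gives 9>6]
(A,Q): not NE [P2→P gives 8>3]
(A,R): not NE [P1→C gives 8>5; P2→P gives 8>2]
(B,P): not NE [P2→R gives 7>2]
(B,Q): not NE [P1→A gives 7>2; P2→R gives 7>5]
(B,R): not NE [P1→C gives 8>0]
(C,P): not NE [P1→B gives 9>4]
(C,Q): not NE [P1→A gives 7>0; P2→P gives 9>0]
(C,R): not NE [P2→P gives 9>6]

No pure NE.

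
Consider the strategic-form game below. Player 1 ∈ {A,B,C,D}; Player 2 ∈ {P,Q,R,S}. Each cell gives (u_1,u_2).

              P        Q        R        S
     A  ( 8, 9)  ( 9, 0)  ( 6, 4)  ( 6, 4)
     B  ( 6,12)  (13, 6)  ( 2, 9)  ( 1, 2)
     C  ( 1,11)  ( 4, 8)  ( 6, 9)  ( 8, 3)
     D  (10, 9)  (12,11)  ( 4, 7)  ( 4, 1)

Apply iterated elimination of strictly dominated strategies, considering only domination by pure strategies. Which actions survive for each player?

P2 drop R (P beats it: A:9>4 B:12>9 C:11>9 D:9>7)
P2 drop S (P beats it: A:9>4 B:12>2 C:11>3 D:9>1)
P1 drop A (D beats it: P:10>8 Q:12>9)
P1 drop C (B beats it: P:6>1 Q:13>4)
P1→{B,D} P2→{P,Q}

Remaining: P1:{B,D} P2:{P,Q}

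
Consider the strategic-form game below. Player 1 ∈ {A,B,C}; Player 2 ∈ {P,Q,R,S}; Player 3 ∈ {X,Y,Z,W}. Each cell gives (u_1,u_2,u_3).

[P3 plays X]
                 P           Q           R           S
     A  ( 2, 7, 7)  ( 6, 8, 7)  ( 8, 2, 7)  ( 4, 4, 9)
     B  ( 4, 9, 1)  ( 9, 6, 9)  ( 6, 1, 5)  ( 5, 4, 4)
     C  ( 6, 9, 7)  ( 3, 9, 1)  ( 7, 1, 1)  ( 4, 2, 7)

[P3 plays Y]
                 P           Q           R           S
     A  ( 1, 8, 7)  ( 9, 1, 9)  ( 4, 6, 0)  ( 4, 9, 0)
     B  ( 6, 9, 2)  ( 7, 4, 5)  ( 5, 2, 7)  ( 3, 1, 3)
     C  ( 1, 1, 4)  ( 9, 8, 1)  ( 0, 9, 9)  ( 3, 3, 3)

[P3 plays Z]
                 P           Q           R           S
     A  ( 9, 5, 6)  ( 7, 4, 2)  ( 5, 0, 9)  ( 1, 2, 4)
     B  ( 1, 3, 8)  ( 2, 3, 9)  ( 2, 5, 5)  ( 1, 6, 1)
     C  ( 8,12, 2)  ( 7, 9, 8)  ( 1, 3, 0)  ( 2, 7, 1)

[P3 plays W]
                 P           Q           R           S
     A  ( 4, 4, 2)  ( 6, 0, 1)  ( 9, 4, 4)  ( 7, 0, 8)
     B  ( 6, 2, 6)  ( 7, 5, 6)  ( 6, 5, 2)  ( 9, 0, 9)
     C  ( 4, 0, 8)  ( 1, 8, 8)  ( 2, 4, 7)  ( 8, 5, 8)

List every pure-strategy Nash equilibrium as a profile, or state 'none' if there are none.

(A,P,X): not NE [P1→C gives 6>2; P2→Q gives 8>7]
(A,P,Y): not NE [P1→B gives 6>1; P2→S gives 9>8]
(A,P,Z): not NE [P3→Y gives 7>6]
(A,P,W): not NE [P1→B gives 6>4; P3→Y gives 7>2]
(A,Q,X): not NE [P1→B gives 9>6; P3→Y gives 9>7]
(A,Q,Y): not NE [P2→S gives 9>1]
(A,Q,Z): not NE [P2→P gives 5>4; P3→Y gives 9>2]
(A,Q,W): not NE [P1→B gives 7>6; P2→R gives 4>0; P3→Y gives 9>1]
(A,R,X): not NE [P2→Q gives 8>2; P3→Z gives 9>7]
(A,R,Y): not NE [P1→B gives 5>4; P2→S gives 9>6; P3→Z gives 9>0]
(A,R,Z): not NE [P2→P gives 5>0]
(A,R,W): not NE [P3→Z gives 9>4]
(A,S,X): not NE [P1→B gives 5>4; P2→Q gives 8>4]
(A,S,Y): not NE [P3→X gives 9>0]
(A,S,Z): not NE [P1→C gives 2>1; P2→P gives 5>2; P3→X gives 9>4]
(A,S,W): not NE [P1→B gives 9>7; P2→R gives 4>0; P3→X gives 9>8]
(B,P,X): not NE [P1→C gives 6>4; P3→Z gives 8>1]
(B,P,Y): not NE [P3→Z gives 8>2]
(B,P,Z): not NE [P1→A gives 9>1; P2→S gives 6>3]
(B,P,W): not NE [P2→R gives 5>2; P3→Z gives 8>6]
(B,Q,X): not NE [P2→P gives 9>6]
(B,Q,Y): not NE [P1→C gives 9>7; P2→P gives 9>4; P3→Z gives 9>5]
(B,Q,Z): not NE [P1→C gives 7>2; P2→S gives 6>3]
(B,Q,W): not NE [P3→Z gives 9>6]
(B,R,X): not NE [P1→A gives 8>6; P2→P gives 9>1; P3→Y gives 7>5]
(B,R,Y): not NE [P2→P gives 9>2]
(B,R,Z): not NE [P1→A gives 5>2; P2→S gives 6>5; P3→Y gives 7>5]
(B,R,W): not NE [P1→A gives 9>6; P3→Y gives 7>2]
(B,S,X): not NE [P2→P gives 9>4; P3→W gives 9>4]
(B,S,Y): not NE [P1→A gives 4>3; P2→P gives 9>1; P3→W gives 9>3]
(B,S,Z): not NE [P1→C gives 2>1; P3→W gives 9>1]
(B,S,W): not NE [P2→R gives 5>0]
(C,P,X): not NE [P3→W gives 8>7]
(C,P,Y): not NE [P1→B gives 6>1; P2→R gives 9>1; P3→W gives 8>4]
(C,P,Z): not NE [P1→A gives 9>8; P3→W gives 8>2]
(C,P,W): not NE [P1→B gives 6>4; P2→Q gives 8>0]
(C,Q,X): not NE [P1→B gives 9>3; P3→W gives 8>1]
(C,Q,Y): not NE [P2→R gives 9>8; P3→W gives 8>1]
(C,Q,Z): not NE [P2→P gives 12>9]
(C,Q,W): not NE [P1→B gives 7>1]
(C,R,X): not NE [P1→A gives 8>7; P2→Q gives 9>1; P3→Y gives 9>1]
(C,R,Y): not NE [P1→B gives 5>0]
(C,R,Z): not NE [P1→A gives 5>1; P2→P gives 12>3; P3→Y gives 9>0]
(C,R,W): not NE [P1→A gives 9>2; P2→Q gives 8>4; P3→Y gives 9>7]
(C,S,X): not NE [P1→B gives 5>4; P2→Q gives 9>2; P3→W gives 8>7]
(C,S,Y): not NE [P1→A gives 4>3; P2→R gives 9>3; P3→W gives 8>3]
(C,S,Z): not NE [P2→P gives 12>7; P3→W gives 8>1]
(C,S,W): not NE [P1→B gives 9>8; P2→Q gives 8>5]

PSNE: ∅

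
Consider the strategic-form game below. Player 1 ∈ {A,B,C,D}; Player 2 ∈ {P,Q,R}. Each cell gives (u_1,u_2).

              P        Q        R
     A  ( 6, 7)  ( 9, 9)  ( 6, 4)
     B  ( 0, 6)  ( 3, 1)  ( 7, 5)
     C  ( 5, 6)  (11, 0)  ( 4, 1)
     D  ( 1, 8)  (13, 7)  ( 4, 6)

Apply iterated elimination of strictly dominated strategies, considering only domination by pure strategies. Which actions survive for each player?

P2 drop R (P beats it: A:7>4 B:6>5 C:6>1 D:8>6)
P1 drop B (A beats it: P:6>0 Q:9>3)
P1→{A,C,D} P2→{P,Q}

Survivors P1:{A,C,D} P2:{P,Q}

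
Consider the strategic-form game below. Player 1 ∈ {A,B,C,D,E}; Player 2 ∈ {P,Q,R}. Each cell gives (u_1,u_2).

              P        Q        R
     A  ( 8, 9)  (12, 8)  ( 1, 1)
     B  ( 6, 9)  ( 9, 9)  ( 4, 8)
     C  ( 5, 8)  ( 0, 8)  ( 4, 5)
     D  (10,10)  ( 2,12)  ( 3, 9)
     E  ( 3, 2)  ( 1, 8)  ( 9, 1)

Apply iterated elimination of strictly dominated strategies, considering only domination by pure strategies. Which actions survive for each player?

Remaining: P1:{A,D} P2:{P,Q}

P2 drop R (P beats it: A:9>1 B:9>8 C:8>5 D:10>9 E:2>1)
P1 drop B (A beats it: P:8>6 Q:12>9)
P1 drop C (A beats it: P:8>5 Q:12>0)
P1 drop E (A beats it: P:8>3 Q:12>1)
P1→{A,D} P2→{P,Q}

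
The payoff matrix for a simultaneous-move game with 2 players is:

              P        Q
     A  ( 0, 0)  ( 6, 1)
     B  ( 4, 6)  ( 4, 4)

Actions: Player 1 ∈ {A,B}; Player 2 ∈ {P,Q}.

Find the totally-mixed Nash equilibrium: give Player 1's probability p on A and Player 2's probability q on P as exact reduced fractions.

P1 mixes 2/3 on A; P2 mixes 1/3 on P

P1 indiff ⇒ q·0+(1-q)·6 = q·4+(1-q)·4 ⇒ q(-4) = (1-q)(-2) ⇒ q = 1/3
P2 indiff ⇒ p·0+(1-p)·6 = p·1+(1-p)·4 ⇒ p(-1) = (1-p)(-2) ⇒ p = 2/3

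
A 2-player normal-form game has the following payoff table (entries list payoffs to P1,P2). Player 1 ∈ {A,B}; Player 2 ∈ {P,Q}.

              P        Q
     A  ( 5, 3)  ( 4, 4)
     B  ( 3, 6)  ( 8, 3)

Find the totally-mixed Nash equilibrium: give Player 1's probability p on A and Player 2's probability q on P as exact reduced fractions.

P1 indiff ⇒ q·5+(1-q)·4 = q·3+(1-q)·8 ⇒ q(2) = (1-q)(4) ⇒ q = 2/3
P2 indiff ⇒ p·3+(1-p)·6 = p·4+(1-p)·3 ⇒ p(-1) = (1-p)(-3) ⇒ p = 3/4

p=3/4, q=2/3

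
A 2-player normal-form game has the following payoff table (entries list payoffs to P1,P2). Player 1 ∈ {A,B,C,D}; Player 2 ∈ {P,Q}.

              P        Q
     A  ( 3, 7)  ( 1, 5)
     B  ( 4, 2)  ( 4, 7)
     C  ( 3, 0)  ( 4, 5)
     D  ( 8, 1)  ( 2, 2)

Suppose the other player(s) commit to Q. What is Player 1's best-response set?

u_1(A vs Q) = 1
u_1(B vs Q) = 4
u_1(C vs Q) = 4
u_1(D vs Q) = 2
max payoff 4 at {B,C}

argmax u_1 = {B,C}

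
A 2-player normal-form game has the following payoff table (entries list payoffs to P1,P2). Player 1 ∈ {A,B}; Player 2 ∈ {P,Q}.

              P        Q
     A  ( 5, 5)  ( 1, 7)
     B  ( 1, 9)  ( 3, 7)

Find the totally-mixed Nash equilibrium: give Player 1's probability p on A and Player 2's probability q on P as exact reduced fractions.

p=1/2, q=1/3

P1 indiff ⇒ q·5+(1-q)·1 = q·1+(1-q)·3 ⇒ q(4) = (1-q)(2) ⇒ q = 1/3
P2 indiff ⇒ p·5+(1-p)·9 = p·7+(1-p)·7 ⇒ p(-2) = (1-p)(-2) ⇒ p = 1/2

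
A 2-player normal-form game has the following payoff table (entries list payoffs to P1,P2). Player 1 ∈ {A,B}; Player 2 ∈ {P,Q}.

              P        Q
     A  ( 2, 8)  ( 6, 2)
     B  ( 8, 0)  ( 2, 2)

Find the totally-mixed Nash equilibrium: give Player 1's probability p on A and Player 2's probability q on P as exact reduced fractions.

(p,q) = (1/4, 2/5)

P1 indiff ⇒ q·2+(1-q)·6 = q·8+(1-q)·2 ⇒ q(-6) = (1-q)(-4) ⇒ q = 2/5
P2 indiff ⇒ p·8+(1-p)·0 = p·2+(1-p)·2 ⇒ p(6) = (1-p)(2) ⇒ p = 1/4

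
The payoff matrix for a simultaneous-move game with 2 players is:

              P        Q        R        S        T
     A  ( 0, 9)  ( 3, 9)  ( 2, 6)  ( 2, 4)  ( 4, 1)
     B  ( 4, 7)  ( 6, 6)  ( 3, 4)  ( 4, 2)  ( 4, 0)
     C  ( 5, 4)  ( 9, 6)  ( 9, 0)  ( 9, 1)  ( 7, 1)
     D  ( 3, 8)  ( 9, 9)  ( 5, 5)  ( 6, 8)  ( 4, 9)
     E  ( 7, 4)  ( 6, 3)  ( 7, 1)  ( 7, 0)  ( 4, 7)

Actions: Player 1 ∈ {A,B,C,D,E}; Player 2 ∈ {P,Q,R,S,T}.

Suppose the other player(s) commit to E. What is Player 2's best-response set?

u_2(P vs E) = 4
u_2(Q vs E) = 3
u_2(R vs E) = 1
u_2(S vs E) = 0
u_2(T vs E) = 7
max payoff 7 at {T}

argmax u_2 = {T}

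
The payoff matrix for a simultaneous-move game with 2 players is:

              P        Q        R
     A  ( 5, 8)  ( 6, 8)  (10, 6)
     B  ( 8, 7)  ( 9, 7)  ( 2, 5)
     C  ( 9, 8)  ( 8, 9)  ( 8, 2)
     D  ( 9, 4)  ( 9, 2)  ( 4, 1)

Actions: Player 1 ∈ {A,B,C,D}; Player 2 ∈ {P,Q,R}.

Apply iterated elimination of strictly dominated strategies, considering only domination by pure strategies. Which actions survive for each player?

P2 drop R (P beats it: A:8>6 B:7>5 C:8>2 D:4>1)
P1 drop A (B beats it: P:8>5 Q:9>6)
P1→{B,C,D} P2→{P,Q}

Survivors P1:{B,C,D} P2:{P,Q}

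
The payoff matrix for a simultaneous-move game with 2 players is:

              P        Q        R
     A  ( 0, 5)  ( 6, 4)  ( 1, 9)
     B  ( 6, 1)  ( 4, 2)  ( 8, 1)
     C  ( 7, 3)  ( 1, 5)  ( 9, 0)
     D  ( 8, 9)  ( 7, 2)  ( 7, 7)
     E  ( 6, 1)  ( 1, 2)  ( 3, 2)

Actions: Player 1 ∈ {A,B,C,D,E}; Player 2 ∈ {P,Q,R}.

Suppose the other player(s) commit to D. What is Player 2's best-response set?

BR_2 = {P}

u_2(P vs D) = 9
u_2(Q vs D) = 2
u_2(R vs D) = 7
max payoff 9 at {P}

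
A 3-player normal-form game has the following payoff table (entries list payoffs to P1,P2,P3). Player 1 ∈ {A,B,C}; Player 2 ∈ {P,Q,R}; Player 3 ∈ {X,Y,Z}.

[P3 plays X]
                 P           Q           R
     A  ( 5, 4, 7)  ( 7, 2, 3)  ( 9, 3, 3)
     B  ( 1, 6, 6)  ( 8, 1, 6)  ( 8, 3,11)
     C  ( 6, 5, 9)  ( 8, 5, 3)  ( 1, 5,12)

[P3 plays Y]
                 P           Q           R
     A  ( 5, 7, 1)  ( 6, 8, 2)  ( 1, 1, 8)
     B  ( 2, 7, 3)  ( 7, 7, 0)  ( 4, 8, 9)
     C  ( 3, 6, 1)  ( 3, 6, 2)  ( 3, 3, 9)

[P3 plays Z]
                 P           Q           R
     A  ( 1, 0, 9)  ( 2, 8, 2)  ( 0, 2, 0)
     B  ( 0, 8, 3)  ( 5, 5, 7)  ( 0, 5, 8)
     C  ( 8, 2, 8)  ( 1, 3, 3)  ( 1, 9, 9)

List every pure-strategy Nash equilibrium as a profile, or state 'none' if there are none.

(A,P,X): not NE [P1→C gives 6>5; P3→Z gives 9>7]
(A,P,Y): not NE [P2→Q gives 8>7; P3→Z gives 9>1]
(A,P,Z): not NE [P1→C gives 8>1; P2→Q gives 8>0]
(A,Q,X): not NE [P1→C gives 8>7; P2→P gives 4>2]
(A,Q,Y): not NE [P1→B gives 7>6; P3→X gives 3>2]
(A,Q,Z): not NE [P1→B gives 5>2; P3→X gives 3>2]
(A,R,X): not NE [P2→P gives 4>3; P3→Y gives 8>3]
(A,R,Y): not NE [P1→B gives 4>1; P2→Q gives 8>1]
(A,R,Z): not NE [P1→C gives 1>0; P2→Q gives 8>2; P3→Y gives 8>0]
(B,P,X): not NE [P1→C gives 6>1]
(B,P,Y): not NE [P1→A gives 5>2; P2→R gives 8>7; P3→X gives 6>3]
(B,P,Z): not NE [P1→C gives 8>0; P3→X gives 6>3]
(B,Q,X): not NE [P2→P gives 6>1; P3→Z gives 7>6]
(B,Q,Y): not NE [P2→R gives 8>7; P3→Z gives 7>0]
(B,Q,Z): not NE [P2→P gives 8>5]
(B,R,X): not NE [P1→A gives 9>8; P2→P gives 6>3]
(B,R,Y): not NE [P3→X gives 11>9]
(B,R,Z): not NE [P1→C gives 1>0; P2→P gives 8>5; P3→X gives 11>8]
(C,P,X): NE
(C,P,Y): not NE [P1→A gives 5>3; P3→X gives 9>1]
(C,P,Z): not NE [P2→R gives 9>2; P3→X gives 9>8]
(C,Q,X): NE
(C,Q,Y): not NE [P1→B gives 7>3; P3→Z gives 3>2]
(C,Q,Z): not NE [P1→B gives 5>1; P2→R gives 9>3]
(C,R,X): not NE [P1→A gives 9>1]
(C,R,Y): not NE [P1→B gives 4>3; P2→Q gives 6>3; P3→X gives 12>9]
(C,R,Z): not NE [P3→X gives 12>9]

Nash profiles: (C,P,X), (C,Q,X)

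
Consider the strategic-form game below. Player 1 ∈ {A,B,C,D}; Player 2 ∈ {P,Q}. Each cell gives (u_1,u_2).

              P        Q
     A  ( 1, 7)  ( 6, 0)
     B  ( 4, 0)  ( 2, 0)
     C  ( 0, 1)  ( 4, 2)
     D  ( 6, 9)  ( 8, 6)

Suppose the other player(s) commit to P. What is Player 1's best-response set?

u_1(A vs P) = 1
u_1(B vs P) = 4
u_1(C vs P) = 0
u_1(D vs P) = 6
max payoff 6 at {D}

BR_1 = {D}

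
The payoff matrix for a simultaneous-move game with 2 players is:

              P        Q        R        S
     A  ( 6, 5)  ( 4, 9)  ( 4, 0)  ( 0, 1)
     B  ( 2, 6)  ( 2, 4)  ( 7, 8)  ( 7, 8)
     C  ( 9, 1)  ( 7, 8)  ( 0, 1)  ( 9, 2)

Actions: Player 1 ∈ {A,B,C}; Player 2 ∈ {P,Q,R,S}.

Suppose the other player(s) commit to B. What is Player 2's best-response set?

BR_2 = {R,S}

u_2(P vs B) = 6
u_2(Q vs B) = 4
u_2(R vs B) = 8
u_2(S vs B) = 8
max payoff 8 at {R,S}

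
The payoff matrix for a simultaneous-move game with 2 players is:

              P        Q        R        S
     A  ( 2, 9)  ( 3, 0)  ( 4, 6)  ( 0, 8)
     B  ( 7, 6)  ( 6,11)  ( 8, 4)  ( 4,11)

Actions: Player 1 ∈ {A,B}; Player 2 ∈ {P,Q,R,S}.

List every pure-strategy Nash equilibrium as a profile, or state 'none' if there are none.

(A,P): not NE [P1→B gives 7>2]
(A,Q): not NE [P1→B gives 6>3; P2→P gives 9>0]
(A,R): not NE [P1→B gives 8>4; P2→P gives 9>6]
(A,S): not NE [P1→B gives 4>0; P2→P gives 9>8]
(B,P): not NE [P2→S gives 11>6]
(B,Q): NE
(B,R): not NE [P2→S gives 11>4]
(B,S): NE

Nash profiles: (B,Q), (B,S)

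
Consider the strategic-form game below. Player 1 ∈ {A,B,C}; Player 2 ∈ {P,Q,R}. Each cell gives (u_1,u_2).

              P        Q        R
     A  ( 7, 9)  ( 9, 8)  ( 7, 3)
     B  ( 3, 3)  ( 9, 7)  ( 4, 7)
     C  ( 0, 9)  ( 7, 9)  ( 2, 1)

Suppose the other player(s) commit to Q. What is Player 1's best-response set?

u_1(A vs Q) = 9
u_1(B vs Q) = 9
u_1(C vs Q) = 7
max payoff 9 at {A,B}

BR_1 = {A,B}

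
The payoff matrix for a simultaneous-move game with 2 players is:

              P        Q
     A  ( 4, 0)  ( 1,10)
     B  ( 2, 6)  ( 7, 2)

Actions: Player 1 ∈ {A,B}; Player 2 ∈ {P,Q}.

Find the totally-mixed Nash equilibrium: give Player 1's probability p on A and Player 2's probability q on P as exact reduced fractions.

P1 indiff ⇒ q·4+(1-q)·1 = q·2+(1-q)·7 ⇒ q(2) = (1-q)(6) ⇒ q = 3/4
P2 indiff ⇒ p·0+(1-p)·6 = p·10+(1-p)·2 ⇒ p(-10) = (1-p)(-4) ⇒ p = 2/7

(p,q) = (2/7, 3/4)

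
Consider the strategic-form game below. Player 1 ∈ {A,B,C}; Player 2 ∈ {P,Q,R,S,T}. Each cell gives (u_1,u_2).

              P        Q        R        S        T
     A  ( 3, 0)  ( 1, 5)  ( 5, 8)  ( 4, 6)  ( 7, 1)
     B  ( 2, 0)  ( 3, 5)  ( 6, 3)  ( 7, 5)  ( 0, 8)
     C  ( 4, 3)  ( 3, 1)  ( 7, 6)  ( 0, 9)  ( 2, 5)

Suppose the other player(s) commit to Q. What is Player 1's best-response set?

u_1(A vs Q) = 1
u_1(B vs Q) = 3
u_1(C vs Q) = 3
max payoff 3 at {B,C}

BR_1 = {B,C}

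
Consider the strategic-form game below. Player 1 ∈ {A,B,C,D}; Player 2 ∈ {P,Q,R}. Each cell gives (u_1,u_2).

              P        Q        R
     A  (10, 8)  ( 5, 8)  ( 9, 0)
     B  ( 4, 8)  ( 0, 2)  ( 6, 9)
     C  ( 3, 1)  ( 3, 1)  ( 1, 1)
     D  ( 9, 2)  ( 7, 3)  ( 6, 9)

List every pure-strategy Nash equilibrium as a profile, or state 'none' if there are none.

(A,P): NE
(A,Q): not NE [P1→D gives 7>5]
(A,R): not NE [P2→Q gives 8>0]
(B,P): not NE [P1→A gives 10>4; P2→R gives 9>8]
(B,Q): not NE [P1→D gives 7>0; P2→R gives 9>2]
(B,R): not NE [P1→A gives 9>6]
(C,P): not NE [P1→A gives 10>3]
(C,Q): not NE [P1→D gives 7>3]
(C,R): not NE [P1→A gives 9>1]
(D,P): not NE [P1→A gives 10>9; P2→R gives 9>2]
(D,Q): not NE [P2→R gives 9>3]
(D,R): not NE [P1→A gives 9>6]

PSNE = {(A,P)}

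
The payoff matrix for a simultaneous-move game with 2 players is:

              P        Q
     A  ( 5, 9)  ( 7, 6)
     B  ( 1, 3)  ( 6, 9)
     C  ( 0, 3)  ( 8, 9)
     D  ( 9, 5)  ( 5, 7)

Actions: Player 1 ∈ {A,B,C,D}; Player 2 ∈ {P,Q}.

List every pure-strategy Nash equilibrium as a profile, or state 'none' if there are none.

PSNE = {(C,Q)}

(A,P): not NE [P1→D gives 9>5]
(A,Q): not NE [P1→C gives 8>7; P2→P gives 9>6]
(B,P): not NE [P1→D gives 9>1; P2→Q gives 9>3]
(B,Q): not NE [P1→C gives 8>6]
(C,P): not NE [P1→D gives 9>0; P2→Q gives 9>3]
(C,Q): NE
(D,P): not NE [P2→Q gives 7>5]
(D,Q): not NE [P1→C gives 8>5]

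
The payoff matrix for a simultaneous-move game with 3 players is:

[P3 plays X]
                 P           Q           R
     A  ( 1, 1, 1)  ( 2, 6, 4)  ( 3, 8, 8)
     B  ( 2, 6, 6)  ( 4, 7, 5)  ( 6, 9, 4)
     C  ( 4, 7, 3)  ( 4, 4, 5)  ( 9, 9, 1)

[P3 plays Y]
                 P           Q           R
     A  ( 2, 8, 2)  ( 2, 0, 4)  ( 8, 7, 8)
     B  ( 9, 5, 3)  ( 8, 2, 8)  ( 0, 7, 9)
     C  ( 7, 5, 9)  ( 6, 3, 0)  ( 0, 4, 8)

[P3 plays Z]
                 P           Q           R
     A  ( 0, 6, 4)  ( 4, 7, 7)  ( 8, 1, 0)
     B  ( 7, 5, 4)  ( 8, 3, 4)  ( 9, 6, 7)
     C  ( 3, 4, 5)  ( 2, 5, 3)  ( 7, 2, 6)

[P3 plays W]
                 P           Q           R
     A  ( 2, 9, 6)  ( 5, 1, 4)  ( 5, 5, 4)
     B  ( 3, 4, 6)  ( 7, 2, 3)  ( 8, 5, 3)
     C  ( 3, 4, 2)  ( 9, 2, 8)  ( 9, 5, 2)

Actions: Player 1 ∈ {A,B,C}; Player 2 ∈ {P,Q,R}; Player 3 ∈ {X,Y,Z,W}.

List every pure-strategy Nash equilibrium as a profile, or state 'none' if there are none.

PSNE: ∅

(A,P,X): not NE [P1→C gives 4>1; P2→R gives 8>1; P3→W gives 6>1]
(A,P,Y): not NE [P1→B gives 9>2; P3→W gives 6>2]
(A,P,Z): not NE [P1→B gives 7>0; P2→Q gives 7>6; P3→W gives 6>4]
(A,P,W): not NE [P1→C gives 3>2]
(A,Q,X): not NE [P1→C gives 4>2; P2→R gives 8>6; P3→Z gives 7>4]
(A,Q,Y): not NE [P1→B gives 8>2; P2→P gives 8>0; P3→Z gives 7>4]
(A,Q,Z): not NE [P1→B gives 8>4]
(A,Q,W): not NE [P1→C gives 9>5; P2→P gives 9>1; P3→Z gives 7>4]
(A,R,X): not NE [P1→C gives 9>3]
(A,R,Y): not NE [P2→P gives 8>7]
(A,R,Z): not NE [P1→B gives 9>8; P2→Q gives 7>1; P3→Y gives 8>0]
(A,R,W): not NE [P1→C gives 9>5; P2→P gives 9>5; P3→Y gives 8>4]
(B,P,X): not NE [P1→C gives 4>2; P2→R gives 9>6]
(B,P,Y): not NE [P2→R gives 7>5; P3→W gives 6>3]
(B,P,Z): not NE [P2→R gives 6>5; P3→W gives 6>4]
(B,P,W): not NE [P2→R gives 5>4]
(B,Q,X): not NE [P2→R gives 9>7; P3→Y gives 8>5]
(B,Q,Y): not NE [P2→R gives 7>2]
(B,Q,Z): not NE [P2→R gives 6>3; P3→Y gives 8>4]
(B,Q,W): not NE [P1→C gives 9>7; P2→R gives 5>2; P3→Y gives 8>3]
(B,R,X): not NE [P1→C gives 9>6; P3→Y gives 9>4]
(B,R,Y): not NE [P1→A gives 8>0]
(B,R,Z): not NE [P3→Y gives 9>7]
(B,R,W): not NE [P1→C gives 9>8; P3→Y gives 9>3]
(C,P,X): not NE [P2→R gives 9>7; P3→Y gives 9>3]
(C,P,Y): not NE [P1→B gives 9>7]
(C,P,Z): not NE [P1→B gives 7>3; P2→Q gives 5>4; P3→Y gives 9>5]
(C,P,W): not NE [P2→R gives 5>4; P3→Y gives 9>2]
(C,Q,X): not NE [P2→R gives 9>4; P3→W gives 8>5]
(C,Q,Y): not NE [P1→B gives 8>6; P2→P gives 5>3; P3→W gives 8>0]
(C,Q,Z): not NE [P1→B gives 8>2; P3→W gives 8>3]
(C,Q,W): not NE [P2→R gives 5>2]
(C,R,X): not NE [P3→Y gives 8>1]
(C,R,Y): not NE [P1→A gives 8>0; P2→P gives 5>4]
(C,R,Z): not NE [P1→B gives 9>7; P2→Q gives 5>2; P3→Y gives 8>6]
(C,R,W): not NE [P3→Y gives 8>2]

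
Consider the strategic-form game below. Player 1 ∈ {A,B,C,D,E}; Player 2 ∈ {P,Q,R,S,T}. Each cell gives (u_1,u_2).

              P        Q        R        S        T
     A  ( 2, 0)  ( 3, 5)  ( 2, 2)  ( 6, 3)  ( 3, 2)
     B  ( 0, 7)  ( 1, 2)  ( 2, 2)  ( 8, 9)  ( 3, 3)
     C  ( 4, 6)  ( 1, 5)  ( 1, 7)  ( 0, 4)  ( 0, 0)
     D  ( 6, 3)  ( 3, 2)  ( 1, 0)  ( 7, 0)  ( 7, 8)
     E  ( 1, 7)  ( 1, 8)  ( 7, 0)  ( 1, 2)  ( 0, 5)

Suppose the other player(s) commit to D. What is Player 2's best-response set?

argmax u_2 = {T}

u_2(P vs D) = 3
u_2(Q vs D) = 2
u_2(R vs D) = 0
u_2(S vs D) = 0
u_2(T vs D) = 8
max payoff 8 at {T}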